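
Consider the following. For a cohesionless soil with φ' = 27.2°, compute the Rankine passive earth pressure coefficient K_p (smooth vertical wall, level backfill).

K_p = (1 + sin φ)/(1 − sin φ) = tan²(45° + 27.2°/2) = 2.684.

2.68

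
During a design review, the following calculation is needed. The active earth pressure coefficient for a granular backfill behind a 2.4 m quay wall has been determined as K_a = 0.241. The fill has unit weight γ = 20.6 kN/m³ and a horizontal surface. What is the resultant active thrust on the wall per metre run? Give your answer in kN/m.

14.3 kN/m

P = ½ K_a γ H² = 0.5 × 0.241 × 20.6 × 2.4² = 14.30 kN/m.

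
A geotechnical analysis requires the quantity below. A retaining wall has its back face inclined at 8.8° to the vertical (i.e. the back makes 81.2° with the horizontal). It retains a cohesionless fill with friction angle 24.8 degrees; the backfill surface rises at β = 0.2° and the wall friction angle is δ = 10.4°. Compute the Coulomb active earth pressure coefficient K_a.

0.441

K_a = sin²(α+φ) / [sin²α · sin(α−δ) · (1 + √{sin(φ+δ)sin(φ−β) / (sin(α−δ)sin(α+β))})²].
With α = 81.2°, φ = 24.8°, δ = 10.4°, β = 0.2°: K_a = 0.4412.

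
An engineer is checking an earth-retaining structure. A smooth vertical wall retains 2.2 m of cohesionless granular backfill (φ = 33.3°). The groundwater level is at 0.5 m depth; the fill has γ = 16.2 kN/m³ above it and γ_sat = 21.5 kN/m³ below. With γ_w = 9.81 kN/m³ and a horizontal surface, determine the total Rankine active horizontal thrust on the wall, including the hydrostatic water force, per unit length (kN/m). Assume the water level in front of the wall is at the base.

23.7 kN/m

K_a = tan²(45° − φ/2) = 0.2911.
γ' = 21.5 − 9.81 = 11.69 kN/m³. Depth below WT = 1.7 m.
σ'_h at WT = K_a γ d_w = 2.358 kPa; at base = 2.358 + K_a γ' × 1.7 = 8.144 kPa.
P₁ (0–0.5 m) = ½×2.358×0.5 = 0.5896. P₂ (0.5–2.2 m) = ½(2.358+8.144)×1.7 = 8.927.
P_w = ½ γ_w h₂² = 0.5×9.81×1.7² = 14.18. Total = 0.5896+8.927+14.18 = 23.69 kN/m.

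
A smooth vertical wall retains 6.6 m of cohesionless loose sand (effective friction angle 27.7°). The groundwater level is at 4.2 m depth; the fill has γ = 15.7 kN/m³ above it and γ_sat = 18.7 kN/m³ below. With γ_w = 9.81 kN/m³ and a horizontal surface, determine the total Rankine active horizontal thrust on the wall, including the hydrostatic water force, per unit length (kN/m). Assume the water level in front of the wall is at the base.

K_a = tan²(45° − φ/2) = 0.3653.
γ' = 18.7 − 9.81 = 8.890 kN/m³. Depth below WT = 2.4 m.
σ'_h at WT = K_a γ d_w = 24.09 kPa; at base = 24.09 + K_a γ' × 2.4 = 31.88 kPa.
P₁ (0–4.2 m) = ½×24.09×4.2 = 50.59. P₂ (4.2–6.6 m) = ½(24.09+31.88)×2.4 = 67.17.
P_w = ½ γ_w h₂² = 0.5×9.81×2.4² = 28.25. Total = 50.59+67.17+28.25 = 146.0 kN/m.

146 kN/m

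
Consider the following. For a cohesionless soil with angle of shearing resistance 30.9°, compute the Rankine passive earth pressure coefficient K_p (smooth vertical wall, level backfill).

K_p = (1 + sin φ)/(1 − sin φ) = tan²(45° + 30.9°/2) = 3.111.

3.11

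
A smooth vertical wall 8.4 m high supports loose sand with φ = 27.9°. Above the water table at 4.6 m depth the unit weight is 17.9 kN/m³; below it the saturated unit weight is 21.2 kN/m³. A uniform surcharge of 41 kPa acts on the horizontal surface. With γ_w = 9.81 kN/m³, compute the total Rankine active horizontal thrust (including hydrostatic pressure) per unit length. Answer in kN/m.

408 kN/m

K_a = tan²(45° − φ/2) = 0.3625.
γ' = 21.2 − 9.81 = 11.39 kN/m³. h₂ = H − d_w = 3.8 m.
σ'_h: at surface K_a·q = 14.86; at WT K_a(q+γd_w) = 44.71; at base K_a(q+γd_w+γ'h₂) = 60.39 kPa.
P₁ = ½(14.86+44.71)×4.6 = 137.0; P₂ = ½(44.71+60.39)×3.8 = 199.7; P_w = ½γ_w h₂² = 70.83.
Total = 137.0+199.7+70.83 = 407.5 kN/m.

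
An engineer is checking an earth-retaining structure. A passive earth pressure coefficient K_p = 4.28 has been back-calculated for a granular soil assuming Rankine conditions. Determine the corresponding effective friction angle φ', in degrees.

38.4°

K_p = (1+sin φ)/(1−sin φ) ⇒ sin φ = (K_p − 1)/(K_p + 1) = 0.6212.
φ = arcsin(0.6212) = 38.40°.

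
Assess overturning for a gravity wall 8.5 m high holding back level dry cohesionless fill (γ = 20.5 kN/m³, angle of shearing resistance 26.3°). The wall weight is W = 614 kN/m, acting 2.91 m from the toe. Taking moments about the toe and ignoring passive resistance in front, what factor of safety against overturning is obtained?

K_a = tan²(45° − 26.3°/2) = 0.3859.
P_a = ½K_aγH² = 0.5×0.3859×20.5×8.5² = 285.8 kN/m, acting at H/3 = 2.833 m above the base.
Overturning moment M_o = P_a × H/3 = 285.8 × 2.833 = 809.8.
Resisting moment M_r = W × 2.91 = 614 × 2.91 = 1787.
FS_overturning = M_r/M_o = 1787/809.8 = 2.206.

2.21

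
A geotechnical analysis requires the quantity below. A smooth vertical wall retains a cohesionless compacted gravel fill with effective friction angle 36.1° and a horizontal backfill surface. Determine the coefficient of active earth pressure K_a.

0.258

K_a = (1 − sin φ)/(1 + sin φ) = (1 − sin 36.1°)/(1 + sin 36.1°) = 0.2585.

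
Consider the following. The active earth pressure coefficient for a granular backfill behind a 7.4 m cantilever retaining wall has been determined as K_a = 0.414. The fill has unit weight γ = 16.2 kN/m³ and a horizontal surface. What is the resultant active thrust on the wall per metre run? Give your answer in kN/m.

184 kN/m

P = ½ K_a γ H² = 0.5 × 0.414 × 16.2 × 7.4² = 183.6 kN/m.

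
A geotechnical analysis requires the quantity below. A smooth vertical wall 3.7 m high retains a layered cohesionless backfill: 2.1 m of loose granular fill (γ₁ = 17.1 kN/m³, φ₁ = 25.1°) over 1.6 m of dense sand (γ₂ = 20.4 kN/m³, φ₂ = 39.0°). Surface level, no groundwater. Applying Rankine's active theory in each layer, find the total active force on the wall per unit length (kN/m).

34.3 kN/m

K_a1 = tan²(45°−25.1°/2) = 0.4043; K_a2 = tan²(45°−39.0°/2) = 0.2275.
Layer 1: σ at base = K_a1 γ₁ h₁ = 14.52 kPa; P₁ = ½×14.52×2.1 = 15.24.
Layer 2: σ_v at top = γ₁h₁ = 35.91; σ_h top = K_a2×35.91 = 8.170; σ_h base = K_a2×(35.91+20.4×1.6) = 15.60.
P₂ = ½(8.170+15.60)×1.6 = 19.01. Total P_a = 15.24+19.01 = 34.26 kN/m.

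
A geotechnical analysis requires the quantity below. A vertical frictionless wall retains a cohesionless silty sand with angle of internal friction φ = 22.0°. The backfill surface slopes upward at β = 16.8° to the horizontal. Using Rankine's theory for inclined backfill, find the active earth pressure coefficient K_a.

K_a = cos β · (cos β − √(cos²β − cos²φ)) / (cos β + √(cos²β − cos²φ)).
cos β = 0.9573, cos φ = 0.9272, √(cos²β − cos²φ) = 0.2383.
K_a = 0.9573 × (0.9573 − 0.2383)/(0.9573 + 0.2383) = 0.5757.

0.576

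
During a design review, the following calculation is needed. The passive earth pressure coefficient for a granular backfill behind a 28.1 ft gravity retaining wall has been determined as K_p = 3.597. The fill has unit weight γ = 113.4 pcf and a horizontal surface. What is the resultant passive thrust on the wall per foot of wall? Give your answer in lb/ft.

161000 lb/ft

P = ½ K_p γ H² = 0.5 × 3.597 × 113.4 × 28.1² = 161000 lb/ft.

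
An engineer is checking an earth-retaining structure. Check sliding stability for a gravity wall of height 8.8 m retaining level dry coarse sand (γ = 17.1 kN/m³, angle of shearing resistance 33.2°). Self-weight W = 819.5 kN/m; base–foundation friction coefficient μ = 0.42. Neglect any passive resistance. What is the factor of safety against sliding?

1.78

K_a = tan²(45° − 33.2°/2) = 0.2924.
P_a = ½K_aγH² = 0.5×0.2924×17.1×8.8² = 193.6 kN/m, acting at H/3 = 2.933 m above the base.
FS_sliding = μW / P_a = 0.42×819.5 / 193.6 = 1.778.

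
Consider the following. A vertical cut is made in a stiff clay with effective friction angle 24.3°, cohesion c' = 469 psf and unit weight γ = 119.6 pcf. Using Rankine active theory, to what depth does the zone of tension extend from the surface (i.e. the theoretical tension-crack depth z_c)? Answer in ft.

12.1 ft

K_a = tan²(45° − 24.3°/2) = 0.4169; √K_a = 0.6457.
The active pressure is zero where K_a γ z = 2c√K_a, so z_c = 2c/(γ√K_a) = 2×469/(119.6×0.6457) = 12.15 ft.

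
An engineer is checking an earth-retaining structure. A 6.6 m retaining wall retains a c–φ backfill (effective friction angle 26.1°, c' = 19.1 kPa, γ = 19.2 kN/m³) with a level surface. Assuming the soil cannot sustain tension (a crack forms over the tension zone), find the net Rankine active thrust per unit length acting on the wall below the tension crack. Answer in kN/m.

43.4 kN/m

K_a = 0.3889; √K_a = 0.6237.
Tension-crack depth z_c = 2c/(γ√K_a) = 2×19.1/(19.2×0.6237) = 3.190 m.
σ_a at base = K_a γ H − 2c√K_a = 0.3889×19.2×6.6 − 2×19.1×0.6237 = 25.46 kPa.
P_a = ½ × 25.46 × (H − z_c) = 0.5×25.46×3.410 = 43.41 kN/m.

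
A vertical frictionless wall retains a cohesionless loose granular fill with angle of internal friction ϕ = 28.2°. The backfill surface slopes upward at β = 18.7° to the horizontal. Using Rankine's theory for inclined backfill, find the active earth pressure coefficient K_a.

0.439

K_a = cos β · (cos β − √(cos²β − cos²φ)) / (cos β + √(cos²β − cos²φ)).
cos β = 0.9472, cos φ = 0.8813, √(cos²β − cos²φ) = 0.3471.
K_a = 0.9472 × (0.9472 − 0.3471)/(0.9472 + 0.3471) = 0.4391.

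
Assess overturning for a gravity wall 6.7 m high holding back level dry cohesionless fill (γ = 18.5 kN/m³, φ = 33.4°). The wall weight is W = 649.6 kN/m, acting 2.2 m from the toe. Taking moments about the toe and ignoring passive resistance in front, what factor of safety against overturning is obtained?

K_a = tan²(45° − 33.4°/2) = 0.2899.
P_a = ½K_aγH² = 0.5×0.2899×18.5×6.7² = 120.4 kN/m, acting at H/3 = 2.233 m above the base.
Overturning moment M_o = P_a × H/3 = 120.4 × 2.233 = 268.9.
Resisting moment M_r = W × 2.2 = 649.6 × 2.2 = 1429.
FS_overturning = M_r/M_o = 1429/268.9 = 5.315.

5.32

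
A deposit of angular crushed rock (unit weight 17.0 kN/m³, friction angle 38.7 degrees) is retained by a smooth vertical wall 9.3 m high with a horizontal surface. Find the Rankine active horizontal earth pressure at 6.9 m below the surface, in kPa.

K_a = (1 − sin φ)/(1 + sin φ) = 0.2306.
σ_h = K_a γ z = 0.2306 × 17.0 × 6.9 = 27.05 kPa.

27.0 kPa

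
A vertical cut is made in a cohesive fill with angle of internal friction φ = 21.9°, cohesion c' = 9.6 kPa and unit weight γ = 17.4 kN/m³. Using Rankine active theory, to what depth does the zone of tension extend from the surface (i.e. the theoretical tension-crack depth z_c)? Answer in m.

K_a = tan²(45° − 21.9°/2) = 0.4567; √K_a = 0.6758.
The active pressure is zero where K_a γ z = 2c√K_a, so z_c = 2c/(γ√K_a) = 2×9.6/(17.4×0.6758) = 1.633 m.

1.63 m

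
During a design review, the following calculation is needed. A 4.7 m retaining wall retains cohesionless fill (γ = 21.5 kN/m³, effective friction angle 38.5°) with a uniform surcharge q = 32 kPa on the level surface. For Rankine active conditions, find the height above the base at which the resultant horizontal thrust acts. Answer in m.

1.87 m

K_a = 0.2327.
Triangular part P₁ = ½K_aγH² = 55.25 at H/3 = 1.567 m; rectangular part P₂ = K_a q H = 34.99 at H/2 = 2.350 m.
ȳ = (P₁·1.567 + P₂·2.350)/(P₁+P₂) = 1.870 m.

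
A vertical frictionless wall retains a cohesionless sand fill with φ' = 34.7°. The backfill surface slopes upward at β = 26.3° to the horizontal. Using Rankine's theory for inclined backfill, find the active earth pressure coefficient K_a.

K_a = cos β · (cos β − √(cos²β − cos²φ)) / (cos β + √(cos²β − cos²φ)).
cos β = 0.8965, cos φ = 0.8221, √(cos²β − cos²φ) = 0.3574.
K_a = 0.8965 × (0.8965 − 0.3574)/(0.8965 + 0.3574) = 0.3854.

0.385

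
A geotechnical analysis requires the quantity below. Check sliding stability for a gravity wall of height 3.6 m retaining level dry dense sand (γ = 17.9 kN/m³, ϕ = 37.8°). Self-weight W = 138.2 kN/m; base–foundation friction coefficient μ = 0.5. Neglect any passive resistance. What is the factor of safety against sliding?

2.48

K_a = tan²(45° − 37.8°/2) = 0.2400.
P_a = ½K_aγH² = 0.5×0.2400×17.9×3.6² = 27.84 kN/m, acting at H/3 = 1.200 m above the base.
FS_sliding = μW / P_a = 0.5×138.2 / 27.84 = 2.482.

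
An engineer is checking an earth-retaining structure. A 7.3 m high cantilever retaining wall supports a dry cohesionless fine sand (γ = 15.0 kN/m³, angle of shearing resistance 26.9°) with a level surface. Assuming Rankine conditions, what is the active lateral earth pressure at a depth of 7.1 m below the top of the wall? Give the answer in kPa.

K_a = (1 − sin φ)/(1 + sin φ) = 0.3770.
σ_h = K_a γ z = 0.3770 × 15.0 × 7.1 = 40.15 kPa.

40.2 kPa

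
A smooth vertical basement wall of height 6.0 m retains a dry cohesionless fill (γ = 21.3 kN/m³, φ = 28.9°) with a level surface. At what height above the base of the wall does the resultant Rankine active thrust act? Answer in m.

2.00 m

K_a = 0.3484.
The pressure distribution is triangular, so the resultant acts at H/3 above the base = 6.0/3 = 2.000 m.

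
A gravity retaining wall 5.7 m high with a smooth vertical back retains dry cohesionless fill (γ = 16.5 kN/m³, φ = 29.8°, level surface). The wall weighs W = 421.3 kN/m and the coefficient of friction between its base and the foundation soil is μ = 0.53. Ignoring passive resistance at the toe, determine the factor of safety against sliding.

2.48

K_a = tan²(45° − 29.8°/2) = 0.3360.
P_a = ½K_aγH² = 0.5×0.3360×16.5×5.7² = 90.07 kN/m, acting at H/3 = 1.900 m above the base.
FS_sliding = μW / P_a = 0.53×421.3 / 90.07 = 2.479.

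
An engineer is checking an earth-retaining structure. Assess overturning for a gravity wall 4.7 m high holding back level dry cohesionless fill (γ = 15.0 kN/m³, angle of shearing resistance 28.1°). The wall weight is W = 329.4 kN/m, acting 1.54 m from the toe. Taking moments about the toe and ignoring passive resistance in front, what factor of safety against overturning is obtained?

K_a = tan²(45° − 28.1°/2) = 0.3596.
P_a = ½K_aγH² = 0.5×0.3596×15.0×4.7² = 59.58 kN/m, acting at H/3 = 1.567 m above the base.
Overturning moment M_o = P_a × H/3 = 59.58 × 1.567 = 93.34.
Resisting moment M_r = W × 1.54 = 329.4 × 1.54 = 507.3.
FS_overturning = M_r/M_o = 507.3/93.34 = 5.435.

5.43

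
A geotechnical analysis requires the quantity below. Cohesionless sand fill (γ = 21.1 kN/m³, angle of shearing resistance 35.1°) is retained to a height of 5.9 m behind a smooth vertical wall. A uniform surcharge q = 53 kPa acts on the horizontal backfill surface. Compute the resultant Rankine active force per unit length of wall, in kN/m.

183 kN/m

K_a = tan²(45° − φ/2) = 0.2698.
Soil triangle: ½ K_a γ H² = 0.5×0.2698×21.1×5.9² = 99.10 kN/m.
Surcharge rectangle: K_a q H = 0.2698×53×5.9 = 84.38 kN/m.
Total = 99.10 + 84.38 = 183.5 kN/m.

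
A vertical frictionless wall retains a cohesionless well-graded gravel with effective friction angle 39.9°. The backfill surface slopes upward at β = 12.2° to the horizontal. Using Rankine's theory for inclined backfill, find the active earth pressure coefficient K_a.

K_a = cos β · (cos β − √(cos²β − cos²φ)) / (cos β + √(cos²β − cos²φ)).
cos β = 0.9774, cos φ = 0.7672, √(cos²β − cos²φ) = 0.6056.
K_a = 0.9774 × (0.9774 − 0.6056)/(0.9774 + 0.6056) = 0.2295.

0.230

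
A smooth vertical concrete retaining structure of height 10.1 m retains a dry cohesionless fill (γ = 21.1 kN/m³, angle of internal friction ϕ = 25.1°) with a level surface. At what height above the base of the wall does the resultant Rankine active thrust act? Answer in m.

K_a = 0.4043.
The pressure distribution is triangular, so the resultant acts at H/3 above the base = 10.1/3 = 3.367 m.

3.37 m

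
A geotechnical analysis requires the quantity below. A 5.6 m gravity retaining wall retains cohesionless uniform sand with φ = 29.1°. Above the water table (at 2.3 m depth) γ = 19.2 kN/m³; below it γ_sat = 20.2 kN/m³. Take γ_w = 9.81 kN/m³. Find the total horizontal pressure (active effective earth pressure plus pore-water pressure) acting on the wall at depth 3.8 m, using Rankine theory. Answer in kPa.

35.4 kPa

K_a = (1 − sin φ)/(1 + sin φ) = 0.3456.
γ' = 20.2 − 9.81 = 10.39 kN/m³.
Effective vertical stress at 3.8 m: σ'_v = 19.2×2.3 + 10.39×1.50 = 59.74 kPa.
σ'_h = K_a σ'_v = 0.3456 × 59.74 = 20.65 kPa; u = γ_w × 1.50 = 14.71 kPa.
Total σ_h = 20.65 + 14.71 = 35.36 kPa.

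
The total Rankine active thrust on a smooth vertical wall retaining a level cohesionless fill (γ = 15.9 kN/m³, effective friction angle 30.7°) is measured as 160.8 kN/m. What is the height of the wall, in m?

7.90 m

K_a = 0.3240. P_a = ½ K_a γ H² ⇒ H = √(2P_a/(K_a γ)).
H = √(2×160.8/(0.3240×15.9)) = 7.901 m.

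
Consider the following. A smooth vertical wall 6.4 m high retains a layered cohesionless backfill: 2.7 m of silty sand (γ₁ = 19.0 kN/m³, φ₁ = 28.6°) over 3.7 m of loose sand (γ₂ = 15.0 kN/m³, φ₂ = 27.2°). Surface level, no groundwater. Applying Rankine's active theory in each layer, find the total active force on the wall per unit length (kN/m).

133 kN/m

K_a1 = tan²(45°−28.6°/2) = 0.3525; K_a2 = tan²(45°−27.2°/2) = 0.3726.
Layer 1: σ at base = K_a1 γ₁ h₁ = 18.09 kPa; P₁ = ½×18.09×2.7 = 24.42.
Layer 2: σ_v at top = γ₁h₁ = 51.30; σ_h top = K_a2×51.30 = 19.11; σ_h base = K_a2×(51.30+15.0×3.7) = 39.79.
P₂ = ½(19.11+39.79)×3.7 = 109.0. Total P_a = 24.42+109.0 = 133.4 kN/m.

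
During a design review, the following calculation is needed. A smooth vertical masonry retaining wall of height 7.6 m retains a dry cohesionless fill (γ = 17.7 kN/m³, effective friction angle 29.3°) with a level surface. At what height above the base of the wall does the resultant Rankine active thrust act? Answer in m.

K_a = 0.3428.
The pressure distribution is triangular, so the resultant acts at H/3 above the base = 7.6/3 = 2.533 m.

2.53 m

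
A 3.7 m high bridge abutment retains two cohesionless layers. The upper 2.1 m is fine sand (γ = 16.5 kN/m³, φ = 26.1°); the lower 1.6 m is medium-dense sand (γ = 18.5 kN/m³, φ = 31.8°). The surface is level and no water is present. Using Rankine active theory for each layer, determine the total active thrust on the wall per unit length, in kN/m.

38.7 kN/m

K_a1 = tan²(45°−26.1°/2) = 0.3889; K_a2 = tan²(45°−31.8°/2) = 0.3098.
Layer 1: σ at base = K_a1 γ₁ h₁ = 13.48 kPa; P₁ = ½×13.48×2.1 = 14.15.
Layer 2: σ_v at top = γ₁h₁ = 34.65; σ_h top = K_a2×34.65 = 10.73; σ_h base = K_a2×(34.65+18.5×1.6) = 19.90.
P₂ = ½(10.73+19.90)×1.6 = 24.51. Total P_a = 14.15+24.51 = 38.66 kN/m.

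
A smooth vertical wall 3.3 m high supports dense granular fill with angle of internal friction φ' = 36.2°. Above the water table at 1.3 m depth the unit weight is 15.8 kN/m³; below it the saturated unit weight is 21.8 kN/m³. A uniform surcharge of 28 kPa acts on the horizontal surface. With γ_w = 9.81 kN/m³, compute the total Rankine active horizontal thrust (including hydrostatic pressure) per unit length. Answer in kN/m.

63.6 kN/m

K_a = tan²(45° − φ/2) = 0.2574.
γ' = 21.8 − 9.81 = 11.99 kN/m³. h₂ = H − d_w = 2.0 m.
σ'_h: at surface K_a·q = 7.207; at WT K_a(q+γd_w) = 12.49; at base K_a(q+γd_w+γ'h₂) = 18.67 kPa.
P₁ = ½(7.207+12.49)×1.3 = 12.81; P₂ = ½(12.49+18.67)×2.0 = 31.16; P_w = ½γ_w h₂² = 19.62.
Total = 12.81+31.16+19.62 = 63.58 kN/m.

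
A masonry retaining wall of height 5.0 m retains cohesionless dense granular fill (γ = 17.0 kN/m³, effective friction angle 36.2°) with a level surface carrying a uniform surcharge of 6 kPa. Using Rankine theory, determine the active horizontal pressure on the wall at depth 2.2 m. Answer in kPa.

K_a = (1 − sin φ)/(1 + sin φ) = 0.2574.
σ_v = γz + q = 17.0 × 2.2 + 6 = 43.40 kPa.
σ_h = K_a σ_v = 0.2574 × 43.40 = 11.17 kPa.

11.2 kPa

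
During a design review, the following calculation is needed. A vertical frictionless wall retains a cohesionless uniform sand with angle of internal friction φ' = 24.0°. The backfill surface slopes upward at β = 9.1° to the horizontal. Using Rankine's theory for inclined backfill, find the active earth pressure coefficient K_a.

0.444

K_a = cos β · (cos β − √(cos²β − cos²φ)) / (cos β + √(cos²β − cos²φ)).
cos β = 0.9874, cos φ = 0.9135, √(cos²β − cos²φ) = 0.3747.
K_a = 0.9874 × (0.9874 − 0.3747)/(0.9874 + 0.3747) = 0.4441.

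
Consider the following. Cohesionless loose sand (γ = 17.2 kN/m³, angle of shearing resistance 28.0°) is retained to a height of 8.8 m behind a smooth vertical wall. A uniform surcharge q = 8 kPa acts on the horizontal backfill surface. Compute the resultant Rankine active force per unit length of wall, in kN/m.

266 kN/m

K_a = tan²(45° − φ/2) = 0.3610.
Soil triangle: ½ K_a γ H² = 0.5×0.3610×17.2×8.8² = 240.4 kN/m.
Surcharge rectangle: K_a q H = 0.3610×8×8.8 = 25.42 kN/m.
Total = 240.4 + 25.42 = 265.9 kN/m.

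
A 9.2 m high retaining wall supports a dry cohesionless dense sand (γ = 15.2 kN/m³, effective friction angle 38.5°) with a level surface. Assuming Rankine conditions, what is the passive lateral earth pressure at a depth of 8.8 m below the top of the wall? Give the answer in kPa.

K_p = (1 + sin φ)/(1 − sin φ) = 4.298.
σ_h = K_p γ z = 4.298 × 15.2 × 8.8 = 574.9 kPa.

575 kPa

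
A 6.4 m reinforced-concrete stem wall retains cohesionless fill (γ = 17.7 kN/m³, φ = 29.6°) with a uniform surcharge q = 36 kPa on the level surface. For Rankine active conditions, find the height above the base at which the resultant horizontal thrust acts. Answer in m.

K_a = 0.3387.
Triangular part P₁ = ½K_aγH² = 122.8 at H/3 = 2.133 m; rectangular part P₂ = K_a q H = 78.05 at H/2 = 3.200 m.
ȳ = (P₁·2.133 + P₂·3.200)/(P₁+P₂) = 2.548 m.

2.55 m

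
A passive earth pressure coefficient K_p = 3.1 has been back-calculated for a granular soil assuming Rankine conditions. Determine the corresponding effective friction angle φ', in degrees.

K_p = (1+sin φ)/(1−sin φ) ⇒ sin φ = (K_p − 1)/(K_p + 1) = 0.5122.
φ = arcsin(0.5122) = 30.81°.

30.8°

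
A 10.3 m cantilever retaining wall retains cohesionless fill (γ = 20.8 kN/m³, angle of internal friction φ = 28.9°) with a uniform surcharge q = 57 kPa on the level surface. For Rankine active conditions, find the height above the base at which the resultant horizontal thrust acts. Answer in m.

K_a = 0.3484.
Triangular part P₁ = ½K_aγH² = 384.4 at H/3 = 3.433 m; rectangular part P₂ = K_a q H = 204.5 at H/2 = 5.150 m.
ȳ = (P₁·3.433 + P₂·5.150)/(P₁+P₂) = 4.030 m.

4.03 m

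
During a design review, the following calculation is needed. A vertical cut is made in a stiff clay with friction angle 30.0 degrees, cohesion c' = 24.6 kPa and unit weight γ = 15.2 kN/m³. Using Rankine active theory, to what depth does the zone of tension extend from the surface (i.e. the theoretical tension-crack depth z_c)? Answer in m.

K_a = tan²(45° − 30.0°/2) = 0.3333; √K_a = 0.5774.
The active pressure is zero where K_a γ z = 2c√K_a, so z_c = 2c/(γ√K_a) = 2×24.6/(15.2×0.5774) = 5.606 m.

5.61 m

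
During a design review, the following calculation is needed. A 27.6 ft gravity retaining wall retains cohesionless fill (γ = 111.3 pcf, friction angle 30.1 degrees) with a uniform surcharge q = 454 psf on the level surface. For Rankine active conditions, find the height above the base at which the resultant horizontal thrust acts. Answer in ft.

K_a = 0.3320.
Triangular part P₁ = ½K_aγH² = 14070 at H/3 = 9.200 ft; rectangular part P₂ = K_a q H = 4160 at H/2 = 13.80 ft.
ȳ = (P₁·9.200 + P₂·13.80)/(P₁+P₂) = 10.25 ft.

10.2 ft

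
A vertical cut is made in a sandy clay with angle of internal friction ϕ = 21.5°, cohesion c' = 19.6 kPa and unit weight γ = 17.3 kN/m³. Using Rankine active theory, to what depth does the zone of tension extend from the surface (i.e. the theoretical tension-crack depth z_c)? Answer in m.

3.33 m

K_a = tan²(45° − 21.5°/2) = 0.4636; √K_a = 0.6809.
The active pressure is zero where K_a γ z = 2c√K_a, so z_c = 2c/(γ√K_a) = 2×19.6/(17.3×0.6809) = 3.328 m.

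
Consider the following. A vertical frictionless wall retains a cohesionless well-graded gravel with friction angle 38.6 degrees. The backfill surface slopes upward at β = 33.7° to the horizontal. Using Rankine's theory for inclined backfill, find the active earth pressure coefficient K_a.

0.407

K_a = cos β · (cos β − √(cos²β − cos²φ)) / (cos β + √(cos²β − cos²φ)).
cos β = 0.8320, cos φ = 0.7815, √(cos²β − cos²φ) = 0.2853.
K_a = 0.8320 × (0.8320 − 0.2853)/(0.8320 + 0.2853) = 0.4071.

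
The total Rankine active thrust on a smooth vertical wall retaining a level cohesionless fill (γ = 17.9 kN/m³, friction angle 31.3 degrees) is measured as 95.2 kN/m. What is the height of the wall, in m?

K_a = 0.3162. P_a = ½ K_a γ H² ⇒ H = √(2P_a/(K_a γ)).
H = √(2×95.2/(0.3162×17.9)) = 5.800 m.

5.80 m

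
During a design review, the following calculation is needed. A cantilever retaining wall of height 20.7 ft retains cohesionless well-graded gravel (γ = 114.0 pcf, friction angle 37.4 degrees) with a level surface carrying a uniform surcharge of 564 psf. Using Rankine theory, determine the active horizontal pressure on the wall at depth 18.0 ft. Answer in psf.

K_a = (1 − sin φ)/(1 + sin φ) = 0.2443.
σ_v = γz + q = 114.0 × 18.0 + 564 = 2616 psf.
σ_h = K_a σ_v = 0.2443 × 2616 = 639.0 psf.

639 psf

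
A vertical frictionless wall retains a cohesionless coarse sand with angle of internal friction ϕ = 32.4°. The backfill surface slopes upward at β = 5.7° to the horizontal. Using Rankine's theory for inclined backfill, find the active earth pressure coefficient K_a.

0.306

K_a = cos β · (cos β − √(cos²β − cos²φ)) / (cos β + √(cos²β − cos²φ)).
cos β = 0.9951, cos φ = 0.8443, √(cos²β − cos²φ) = 0.5265.
K_a = 0.9951 × (0.9951 − 0.5265)/(0.9951 + 0.5265) = 0.3064.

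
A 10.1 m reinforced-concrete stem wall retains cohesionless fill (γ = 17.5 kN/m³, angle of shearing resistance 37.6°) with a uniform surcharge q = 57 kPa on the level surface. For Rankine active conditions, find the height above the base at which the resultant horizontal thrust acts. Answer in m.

K_a = 0.2421.
Triangular part P₁ = ½K_aγH² = 216.1 at H/3 = 3.367 m; rectangular part P₂ = K_a q H = 139.4 at H/2 = 5.050 m.
ȳ = (P₁·3.367 + P₂·5.050)/(P₁+P₂) = 4.027 m.

4.03 m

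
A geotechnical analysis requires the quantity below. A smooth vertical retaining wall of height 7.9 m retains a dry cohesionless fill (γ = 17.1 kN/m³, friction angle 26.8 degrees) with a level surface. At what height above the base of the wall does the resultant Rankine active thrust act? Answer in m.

2.63 m

K_a = 0.3785.
The pressure distribution is triangular, so the resultant acts at H/3 above the base = 7.9/3 = 2.633 m.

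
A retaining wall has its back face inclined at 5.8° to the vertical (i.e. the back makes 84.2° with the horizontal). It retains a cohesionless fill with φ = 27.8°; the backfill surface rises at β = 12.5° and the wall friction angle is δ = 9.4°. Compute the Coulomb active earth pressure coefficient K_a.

0.454

K_a = sin²(α+φ) / [sin²α · sin(α−δ) · (1 + √{sin(φ+δ)sin(φ−β) / (sin(α−δ)sin(α+β))})²].
With α = 84.2°, φ = 27.8°, δ = 9.4°, β = 12.5°: K_a = 0.4540.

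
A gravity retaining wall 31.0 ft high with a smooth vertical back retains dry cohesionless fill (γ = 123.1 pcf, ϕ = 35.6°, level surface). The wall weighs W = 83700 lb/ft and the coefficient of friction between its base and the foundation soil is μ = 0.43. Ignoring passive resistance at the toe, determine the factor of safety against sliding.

K_a = tan²(45° − 35.6°/2) = 0.2641.
P_a = ½K_aγH² = 0.5×0.2641×123.1×31.0² = 15620 lb/ft, acting at H/3 = 10.33 ft above the base.
FS_sliding = μW / P_a = 0.43×83700 / 15620 = 2.304.

2.30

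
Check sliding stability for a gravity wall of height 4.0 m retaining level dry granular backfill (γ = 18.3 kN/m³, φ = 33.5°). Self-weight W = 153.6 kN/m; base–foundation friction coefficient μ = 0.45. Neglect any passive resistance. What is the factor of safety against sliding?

1.64

K_a = tan²(45° − 33.5°/2) = 0.2887.
P_a = ½K_aγH² = 0.5×0.2887×18.3×4.0² = 42.27 kN/m, acting at H/3 = 1.333 m above the base.
FS_sliding = μW / P_a = 0.45×153.6 / 42.27 = 1.635.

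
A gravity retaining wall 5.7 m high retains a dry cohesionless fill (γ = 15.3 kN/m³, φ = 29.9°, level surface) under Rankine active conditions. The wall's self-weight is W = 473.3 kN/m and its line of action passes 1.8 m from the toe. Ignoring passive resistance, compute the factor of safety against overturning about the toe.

K_a = tan²(45° − 29.9°/2) = 0.3347.
P_a = ½K_aγH² = 0.5×0.3347×15.3×5.7² = 83.18 kN/m, acting at H/3 = 1.900 m above the base.
Overturning moment M_o = P_a × H/3 = 83.18 × 1.900 = 158.0.
Resisting moment M_r = W × 1.8 = 473.3 × 1.8 = 851.9.
FS_overturning = M_r/M_o = 851.9/158.0 = 5.390.

5.39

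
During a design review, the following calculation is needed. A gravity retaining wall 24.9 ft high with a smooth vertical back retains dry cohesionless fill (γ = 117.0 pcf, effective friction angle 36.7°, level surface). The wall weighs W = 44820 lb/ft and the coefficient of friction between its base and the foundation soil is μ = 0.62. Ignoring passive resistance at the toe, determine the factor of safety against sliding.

K_a = tan²(45° − 36.7°/2) = 0.2519.
P_a = ½K_aγH² = 0.5×0.2519×117.0×24.9² = 9135 lb/ft, acting at H/3 = 8.300 ft above the base.
FS_sliding = μW / P_a = 0.62×44820 / 9135 = 3.042.

3.04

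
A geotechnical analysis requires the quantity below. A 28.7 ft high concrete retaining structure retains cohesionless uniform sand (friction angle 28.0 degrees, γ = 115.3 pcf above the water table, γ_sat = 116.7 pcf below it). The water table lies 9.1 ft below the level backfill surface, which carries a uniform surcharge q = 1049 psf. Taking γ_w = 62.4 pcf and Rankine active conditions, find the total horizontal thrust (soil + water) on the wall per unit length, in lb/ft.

35800 lb/ft

K_a = tan²(45° − φ/2) = 0.3610.
γ' = 116.7 − 62.4 = 54.30 pcf. h₂ = H − d_w = 19.6 ft.
σ'_h: at surface K_a·q = 378.7; at WT K_a(q+γd_w) = 757.5; at base K_a(q+γd_w+γ'h₂) = 1142 psf.
P₁ = ½(378.7+757.5)×9.1 = 5170; P₂ = ½(757.5+1142)×19.6 = 18610; P_w = ½γ_w h₂² = 11990.
Total = 5170+18610+11990 = 35770 lb/ft.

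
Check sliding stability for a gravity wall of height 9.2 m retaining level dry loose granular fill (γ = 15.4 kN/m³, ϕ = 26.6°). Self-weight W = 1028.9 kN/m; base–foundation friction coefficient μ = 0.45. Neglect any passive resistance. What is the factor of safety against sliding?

K_a = tan²(45° − 26.6°/2) = 0.3814.
P_a = ½K_aγH² = 0.5×0.3814×15.4×9.2² = 248.6 kN/m, acting at H/3 = 3.067 m above the base.
FS_sliding = μW / P_a = 0.45×1028.9 / 248.6 = 1.862.

1.86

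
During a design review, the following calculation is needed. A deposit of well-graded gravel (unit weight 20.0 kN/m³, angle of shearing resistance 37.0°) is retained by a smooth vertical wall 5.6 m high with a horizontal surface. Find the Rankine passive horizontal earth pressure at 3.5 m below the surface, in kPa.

K_p = (1 + sin φ)/(1 − sin φ) = 4.023.
σ_h = K_p γ z = 4.023 × 20.0 × 3.5 = 281.6 kPa.

282 kPa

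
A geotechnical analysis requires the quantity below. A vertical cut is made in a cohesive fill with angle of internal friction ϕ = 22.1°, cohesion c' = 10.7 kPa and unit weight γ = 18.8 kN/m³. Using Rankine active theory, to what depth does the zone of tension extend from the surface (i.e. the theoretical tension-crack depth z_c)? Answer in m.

K_a = tan²(45° − 22.1°/2) = 0.4533; √K_a = 0.6732.
The active pressure is zero where K_a γ z = 2c√K_a, so z_c = 2c/(γ√K_a) = 2×10.7/(18.8×0.6732) = 1.691 m.

1.69 m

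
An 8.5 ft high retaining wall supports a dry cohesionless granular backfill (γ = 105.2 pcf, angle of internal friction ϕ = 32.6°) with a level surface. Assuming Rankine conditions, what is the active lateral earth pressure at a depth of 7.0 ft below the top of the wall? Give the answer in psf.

221 psf

K_a = (1 − sin φ)/(1 + sin φ) = 0.2997.
σ_h = K_a γ z = 0.2997 × 105.2 × 7.0 = 220.7 psf.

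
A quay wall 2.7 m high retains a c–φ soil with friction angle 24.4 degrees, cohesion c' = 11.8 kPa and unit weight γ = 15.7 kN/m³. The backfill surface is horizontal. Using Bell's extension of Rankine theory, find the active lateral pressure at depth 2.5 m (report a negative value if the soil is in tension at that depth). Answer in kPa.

K_a = (1 − sin φ)/(1 + sin φ) = 0.4153.
σ_a = K_a γ z − 2c√K_a = 0.4153×15.7×2.5 − 2×11.8×0.6445 = 1.092 kPa.

1.09 kPa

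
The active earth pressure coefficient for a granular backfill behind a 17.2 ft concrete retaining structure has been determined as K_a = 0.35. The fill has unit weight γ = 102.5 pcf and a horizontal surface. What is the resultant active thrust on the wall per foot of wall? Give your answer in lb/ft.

P = ½ K_a γ H² = 0.5 × 0.35 × 102.5 × 17.2² = 5307 lb/ft.

5310 lb/ft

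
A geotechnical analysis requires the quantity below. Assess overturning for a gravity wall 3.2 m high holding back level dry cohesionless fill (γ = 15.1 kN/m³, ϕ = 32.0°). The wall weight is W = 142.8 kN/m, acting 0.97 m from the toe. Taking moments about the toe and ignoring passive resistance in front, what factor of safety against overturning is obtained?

5.47

K_a = tan²(45° − 32.0°/2) = 0.3073.
P_a = ½K_aγH² = 0.5×0.3073×15.1×3.2² = 23.75 kN/m, acting at H/3 = 1.067 m above the base.
Overturning moment M_o = P_a × H/3 = 23.75 × 1.067 = 25.34.
Resisting moment M_r = W × 0.97 = 142.8 × 0.97 = 138.5.
FS_overturning = M_r/M_o = 138.5/25.34 = 5.467.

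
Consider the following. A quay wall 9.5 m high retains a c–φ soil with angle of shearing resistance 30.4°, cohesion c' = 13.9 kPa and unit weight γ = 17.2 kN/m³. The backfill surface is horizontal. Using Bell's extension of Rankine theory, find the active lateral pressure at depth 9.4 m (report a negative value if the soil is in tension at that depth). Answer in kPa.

K_a = (1 − sin φ)/(1 + sin φ) = 0.3280.
σ_a = K_a γ z − 2c√K_a = 0.3280×17.2×9.4 − 2×13.9×0.5727 = 37.11 kPa.

37.1 kPa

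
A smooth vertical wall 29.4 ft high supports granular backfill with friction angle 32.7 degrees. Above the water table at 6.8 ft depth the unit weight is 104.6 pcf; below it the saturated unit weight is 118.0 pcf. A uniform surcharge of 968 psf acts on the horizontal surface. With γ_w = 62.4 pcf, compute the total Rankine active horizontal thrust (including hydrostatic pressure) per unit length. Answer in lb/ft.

K_a = tan²(45° − φ/2) = 0.2985.
γ' = 118.0 − 62.4 = 55.60 pcf. h₂ = H − d_w = 22.6 ft.
σ'_h: at surface K_a·q = 288.9; at WT K_a(q+γd_w) = 501.3; at base K_a(q+γd_w+γ'h₂) = 876.3 psf.
P₁ = ½(288.9+501.3)×6.8 = 2687; P₂ = ½(501.3+876.3)×22.6 = 15570; P_w = ½γ_w h₂² = 15940.
Total = 2687+15570+15940 = 34190 lb/ft.

34200 lb/ft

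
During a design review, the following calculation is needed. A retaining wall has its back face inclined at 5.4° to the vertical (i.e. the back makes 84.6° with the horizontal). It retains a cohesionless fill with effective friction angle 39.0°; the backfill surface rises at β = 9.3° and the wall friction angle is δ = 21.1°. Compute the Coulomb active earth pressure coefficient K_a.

K_a = sin²(α+φ) / [sin²α · sin(α−δ) · (1 + √{sin(φ+δ)sin(φ−β) / (sin(α−δ)sin(α+β))})²].
With α = 84.6°, φ = 39.0°, δ = 21.1°, β = 9.3°: K_a = 0.2727.

0.273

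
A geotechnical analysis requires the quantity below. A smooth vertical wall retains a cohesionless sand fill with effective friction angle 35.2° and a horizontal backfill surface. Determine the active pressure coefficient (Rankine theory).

K_a = tan²(45° − φ/2) = tan²(27.40°) = 0.2687.

0.269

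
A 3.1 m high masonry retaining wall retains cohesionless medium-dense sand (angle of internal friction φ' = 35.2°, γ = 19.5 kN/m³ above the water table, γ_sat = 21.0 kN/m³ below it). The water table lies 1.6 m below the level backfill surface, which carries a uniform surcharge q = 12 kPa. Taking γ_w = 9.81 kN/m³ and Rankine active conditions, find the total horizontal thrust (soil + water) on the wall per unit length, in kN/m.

43.7 kN/m

K_a = tan²(45° − φ/2) = 0.2687.
γ' = 21.0 − 9.81 = 11.19 kN/m³. h₂ = H − d_w = 1.5 m.
σ'_h: at surface K_a·q = 3.224; at WT K_a(q+γd_w) = 11.61; at base K_a(q+γd_w+γ'h₂) = 16.12 kPa.
P₁ = ½(3.224+11.61)×1.6 = 11.87; P₂ = ½(11.61+16.12)×1.5 = 20.79; P_w = ½γ_w h₂² = 11.04.
Total = 11.87+20.79+11.04 = 43.69 kN/m.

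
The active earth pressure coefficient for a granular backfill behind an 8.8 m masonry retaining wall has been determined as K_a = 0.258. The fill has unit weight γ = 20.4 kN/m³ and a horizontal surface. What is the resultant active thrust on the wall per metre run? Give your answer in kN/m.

P = ½ K_a γ H² = 0.5 × 0.258 × 20.4 × 8.8² = 203.8 kN/m.

204 kN/m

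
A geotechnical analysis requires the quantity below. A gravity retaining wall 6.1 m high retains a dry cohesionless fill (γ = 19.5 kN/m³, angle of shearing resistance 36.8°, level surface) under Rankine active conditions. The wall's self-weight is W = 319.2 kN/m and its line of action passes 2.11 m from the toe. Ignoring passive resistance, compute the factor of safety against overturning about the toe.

K_a = tan²(45° − 36.8°/2) = 0.2508.
P_a = ½K_aγH² = 0.5×0.2508×19.5×6.1² = 90.98 kN/m, acting at H/3 = 2.033 m above the base.
Overturning moment M_o = P_a × H/3 = 90.98 × 2.033 = 185.0.
Resisting moment M_r = W × 2.11 = 319.2 × 2.11 = 673.5.
FS_overturning = M_r/M_o = 673.5/185.0 = 3.641.

3.64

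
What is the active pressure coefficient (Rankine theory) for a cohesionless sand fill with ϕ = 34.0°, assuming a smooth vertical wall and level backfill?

K_a = (1 − sin φ)/(1 + sin φ) = (1 − sin 34.0°)/(1 + sin 34.0°) = 0.2827.

0.283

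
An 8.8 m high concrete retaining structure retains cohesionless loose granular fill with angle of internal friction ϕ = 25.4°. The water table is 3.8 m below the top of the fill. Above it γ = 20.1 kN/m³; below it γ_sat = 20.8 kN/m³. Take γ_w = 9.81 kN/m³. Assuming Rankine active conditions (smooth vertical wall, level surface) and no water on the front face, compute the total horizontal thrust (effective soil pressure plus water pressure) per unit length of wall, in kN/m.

388 kN/m

K_a = tan²(45° − φ/2) = 0.3996.
γ' = 20.8 − 9.81 = 10.99 kN/m³. Depth below WT = 5.0 m.
σ'_h at WT = K_a γ d_w = 30.52 kPa; at base = 30.52 + K_a γ' × 5.0 = 52.49 kPa.
P₁ (0–3.8 m) = ½×30.52×3.8 = 58.00. P₂ (3.8–8.8 m) = ½(30.52+52.49)×5.0 = 207.5.
P_w = ½ γ_w h₂² = 0.5×9.81×5.0² = 122.6. Total = 58.00+207.5+122.6 = 388.1 kN/m.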